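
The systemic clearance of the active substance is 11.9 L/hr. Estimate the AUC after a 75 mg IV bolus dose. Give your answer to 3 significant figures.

AUC_0→∞ = Dose_iv / CL
        = 75 / 11.9 = 6.30252 mg/L·hr

AUC = 6.30 mg/L·hr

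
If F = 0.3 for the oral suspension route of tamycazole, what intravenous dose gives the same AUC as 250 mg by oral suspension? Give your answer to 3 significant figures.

D_iv = 75.0 mg

Systemic exposure from an extravascular dose = F × D_ev, so the equivalent IV dose is F × D_ev.
D_iv = F × D_ev = 0.3 × 250 = 75 mg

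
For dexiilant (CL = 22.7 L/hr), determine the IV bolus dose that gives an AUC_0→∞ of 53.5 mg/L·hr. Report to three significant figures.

Dose_iv = CL × AUC_0→∞
     = 22.7 × 53.5 = 1214.45 mg

Dose = 1210 mg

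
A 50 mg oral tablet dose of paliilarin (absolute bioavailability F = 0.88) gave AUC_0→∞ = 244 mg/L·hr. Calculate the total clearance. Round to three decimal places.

CL = 0.180 L/hr

CL = F × Dose / AUC_0→∞
   = 0.88 × 50 / 244 = 0.180328 L/hr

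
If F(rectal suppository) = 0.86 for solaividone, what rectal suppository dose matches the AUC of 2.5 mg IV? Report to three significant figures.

For equal systemic exposure: F × D_ev = D_iv
D_ev = D_iv / F = 2.5 / 0.86 = 2.90698 mg

D_rectal = 2.91 mg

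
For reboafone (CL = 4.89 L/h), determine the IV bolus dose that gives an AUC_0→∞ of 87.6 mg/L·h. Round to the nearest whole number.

Dose = 428 mg

Dose_iv = CL × AUC_0→∞
     = 4.89 × 87.6 = 428.364 mg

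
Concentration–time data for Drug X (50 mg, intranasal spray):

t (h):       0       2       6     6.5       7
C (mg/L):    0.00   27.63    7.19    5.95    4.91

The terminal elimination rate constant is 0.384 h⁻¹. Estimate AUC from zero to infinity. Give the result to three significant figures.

Trapezoidal AUC_0→7:
  [0→2]: (0.00+27.63)/2 × 2 = 27.63
  [2→6]: (27.63+7.19)/2 × 4 = 69.64
  [6→6.5]: (7.19+5.95)/2 × 0.5 = 3.285
  [6.5→7]: (5.95+4.91)/2 × 0.5 = 2.715
  Sum = 103.27 mg/L·h
Extrapolated tail: C_last / k_e = 4.91 / 0.384 = 12.786
AUC_0→∞ = 103.27 + 12.786 = 116.056 mg/L·h

AUC = 116 mg/L·h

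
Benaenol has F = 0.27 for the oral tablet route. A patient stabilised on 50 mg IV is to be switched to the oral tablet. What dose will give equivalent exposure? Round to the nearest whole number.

For equal systemic exposure: F × D_ev = D_iv
D_ev = D_iv / F = 50 / 0.27 = 185.185 mg

D_oral = 185 mg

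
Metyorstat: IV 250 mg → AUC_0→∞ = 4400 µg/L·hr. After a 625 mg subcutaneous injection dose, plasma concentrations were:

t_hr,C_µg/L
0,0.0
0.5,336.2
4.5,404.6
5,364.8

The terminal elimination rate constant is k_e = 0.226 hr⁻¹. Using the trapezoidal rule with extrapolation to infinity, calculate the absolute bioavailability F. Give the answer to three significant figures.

F = 0.307

Trapezoidal AUC_0→5 (subcutaneous injection):
  [0→0.5]: (0.0+336.2)/2 × 0.5 = 84.05
  [0.5→4.5]: (336.2+404.6)/2 × 4 = 1481.6
  [4.5→5]: (404.6+364.8)/2 × 0.5 = 192.35
  Sum = 1758.0 µg/L·hr
Tail: C_last/k_e = 364.8/0.226 = 1614.159
AUC_0→∞ (subcutaneous injection) = 1758.0 + 1614.159 = 3372.159 µg/L·hr
F = (AUC_ev/D_ev)/(AUC_iv/D_iv) = (3372.159/625)/(4400/250) = 5.3954544/17.6 = 0.3066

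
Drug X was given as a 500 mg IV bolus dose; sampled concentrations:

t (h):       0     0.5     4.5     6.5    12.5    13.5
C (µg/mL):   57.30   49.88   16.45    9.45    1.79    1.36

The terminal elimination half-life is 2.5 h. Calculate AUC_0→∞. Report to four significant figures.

AUC = 225.6 µg/mL·h

Trapezoidal AUC_0→13.5:
  [0→0.5]: (57.30+49.88)/2 × 0.5 = 26.795
  [0.5→4.5]: (49.88+16.45)/2 × 4 = 132.66
  [4.5→6.5]: (16.45+9.45)/2 × 2 = 25.9
  [6.5→12.5]: (9.45+1.79)/2 × 6 = 33.72
  [12.5→13.5]: (1.79+1.36)/2 × 1 = 1.575
  Sum = 220.65 µg/mL·h
k_e = ln2 / t½ = 0.693147 / 2.5 = 0.2773 h^-1
Extrapolated tail: C_last / k_e = 1.36 / 0.2773 = 4.904
AUC_0→∞ = 220.65 + 4.904 = 225.554 µg/mL·h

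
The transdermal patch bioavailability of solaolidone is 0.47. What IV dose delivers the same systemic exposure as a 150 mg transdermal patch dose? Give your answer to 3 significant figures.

Systemic exposure from an extravascular dose = F × D_ev, so the equivalent IV dose is F × D_ev.
D_iv = F × D_ev = 0.47 × 150 = 70.5 mg

D_iv = 70.5 mg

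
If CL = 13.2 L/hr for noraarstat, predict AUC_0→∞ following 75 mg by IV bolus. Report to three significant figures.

AUC = 5.68 mg/L·hr

AUC_0→∞ = Dose_iv / CL
        = 75 / 13.2 = 5.68182 mg/L·hr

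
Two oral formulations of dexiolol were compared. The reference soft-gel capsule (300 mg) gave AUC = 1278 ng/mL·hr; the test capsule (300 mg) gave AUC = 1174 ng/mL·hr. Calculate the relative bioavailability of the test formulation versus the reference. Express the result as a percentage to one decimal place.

F_rel = 91.9%

F_rel = (AUC_test/D_test) / (AUC_ref/D_ref)
      = (1174/300) / (1278/300)
      = 3.91333 / 4.26 = 0.9186 = 91.86%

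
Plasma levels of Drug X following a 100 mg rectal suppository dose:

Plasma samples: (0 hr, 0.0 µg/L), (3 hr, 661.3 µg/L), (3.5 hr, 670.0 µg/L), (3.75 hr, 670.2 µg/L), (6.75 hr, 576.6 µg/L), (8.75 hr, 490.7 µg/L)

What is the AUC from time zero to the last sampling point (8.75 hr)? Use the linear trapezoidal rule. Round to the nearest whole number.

AUC = 4430 µg/L·hr

Trapezoidal AUC_0→8.75:
  [0→3]: (0.0+661.3)/2 × 3 = 991.95
  [3→3.5]: (661.3+670.0)/2 × 0.5 = 332.825
  [3.5→3.75]: (670.0+670.2)/2 × 0.25 = 167.525
  [3.75→6.75]: (670.2+576.6)/2 × 3 = 1870.2
  [6.75→8.75]: (576.6+490.7)/2 × 2 = 1067.3
  Sum = 4429.8 µg/L·hr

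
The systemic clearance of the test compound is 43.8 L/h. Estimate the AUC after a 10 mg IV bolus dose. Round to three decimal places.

AUC = 0.228 mg/L·h

AUC_0→∞ = Dose_iv / CL
        = 10 / 43.8 = 0.228311 mg/L·h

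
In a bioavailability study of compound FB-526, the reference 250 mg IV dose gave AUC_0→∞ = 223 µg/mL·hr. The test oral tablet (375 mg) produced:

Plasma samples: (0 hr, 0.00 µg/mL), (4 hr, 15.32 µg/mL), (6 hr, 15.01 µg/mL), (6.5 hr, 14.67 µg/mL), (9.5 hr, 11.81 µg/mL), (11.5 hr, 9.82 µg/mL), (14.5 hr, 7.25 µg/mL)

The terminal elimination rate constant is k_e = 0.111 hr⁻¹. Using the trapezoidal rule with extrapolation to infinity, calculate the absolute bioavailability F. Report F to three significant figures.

F = 0.660

Trapezoidal AUC_0→14.5 (oral tablet):
  [0→4]: (0.00+15.32)/2 × 4 = 30.64
  [4→6]: (15.32+15.01)/2 × 2 = 30.33
  [6→6.5]: (15.01+14.67)/2 × 0.5 = 7.42
  [6.5→9.5]: (14.67+11.81)/2 × 3 = 39.72
  [9.5→11.5]: (11.81+9.82)/2 × 2 = 21.63
  [11.5→14.5]: (9.82+7.25)/2 × 3 = 25.605
  Sum = 155.345 µg/mL·hr
Tail: C_last/k_e = 7.25/0.111 = 65.315
AUC_0→∞ (oral tablet) = 155.345 + 65.315 = 220.66 µg/mL·hr
F = (AUC_ev/D_ev)/(AUC_iv/D_iv) = (220.66/375)/(223/250) = 0.588427/0.892 = 0.6597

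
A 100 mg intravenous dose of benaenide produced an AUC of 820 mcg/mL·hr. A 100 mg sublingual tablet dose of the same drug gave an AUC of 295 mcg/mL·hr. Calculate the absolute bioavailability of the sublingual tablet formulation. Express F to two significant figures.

F = 0.36

F = (AUC_ev / D_ev) / (AUC_iv / D_iv)
  = (295/100) / (820/100)
  = 2.95 / 8.2 = 0.3598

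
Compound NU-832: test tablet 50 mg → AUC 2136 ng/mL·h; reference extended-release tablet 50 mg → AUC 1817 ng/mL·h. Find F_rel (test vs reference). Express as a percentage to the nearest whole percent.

F_rel = 118%

F_rel = (AUC_test/D_test) / (AUC_ref/D_ref)
      = (2136/50) / (1817/50)
      = 42.72 / 36.34 = 1.1756 = 117.56%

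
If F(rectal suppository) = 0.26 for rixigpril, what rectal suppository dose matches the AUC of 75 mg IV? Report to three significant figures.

D_rectal = 288 mg

For equal systemic exposure: F × D_ev = D_iv
D_ev = D_iv / F = 75 / 0.26 = 288.462 mg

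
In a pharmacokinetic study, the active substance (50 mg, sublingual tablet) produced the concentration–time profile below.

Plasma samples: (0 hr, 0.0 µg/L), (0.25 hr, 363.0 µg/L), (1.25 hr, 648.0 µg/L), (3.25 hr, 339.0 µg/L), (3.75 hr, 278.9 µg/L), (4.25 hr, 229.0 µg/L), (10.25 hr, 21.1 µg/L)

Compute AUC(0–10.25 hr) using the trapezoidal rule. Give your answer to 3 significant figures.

AUC = 2570 µg/L·hr

Trapezoidal AUC_0→10.25:
  [0→0.25]: (0.0+363.0)/2 × 0.25 = 45.375
  [0.25→1.25]: (363.0+648.0)/2 × 1 = 505.5
  [1.25→3.25]: (648.0+339.0)/2 × 2 = 987.0
  [3.25→3.75]: (339.0+278.9)/2 × 0.5 = 154.475
  [3.75→4.25]: (278.9+229.0)/2 × 0.5 = 126.975
  [4.25→10.25]: (229.0+21.1)/2 × 6 = 750.3
  Sum = 2569.625 µg/L·hr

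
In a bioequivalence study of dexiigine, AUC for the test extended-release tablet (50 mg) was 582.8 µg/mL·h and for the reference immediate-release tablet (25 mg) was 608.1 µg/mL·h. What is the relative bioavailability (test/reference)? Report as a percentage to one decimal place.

F_rel = (AUC_test/D_test) / (AUC_ref/D_ref)
      = (582.8/50) / (608.1/25)
      = 11.656 / 24.324 = 0.4792 = 47.92%

F_rel = 47.9%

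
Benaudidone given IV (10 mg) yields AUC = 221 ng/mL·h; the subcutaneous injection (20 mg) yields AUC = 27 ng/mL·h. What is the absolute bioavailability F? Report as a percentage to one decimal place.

F = 6.1%

F = (AUC_ev / D_ev) / (AUC_iv / D_iv)
  = (27/20) / (221/10)
  = 1.35 / 22.1 = 0.0611
  = 6.11%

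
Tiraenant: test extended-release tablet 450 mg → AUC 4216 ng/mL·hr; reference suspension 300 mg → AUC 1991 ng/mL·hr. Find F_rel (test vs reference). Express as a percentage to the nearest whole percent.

F_rel = 141%

F_rel = (AUC_test/D_test) / (AUC_ref/D_ref)
      = (4216/450) / (1991/300)
      = 9.36889 / 6.63667 = 1.4117 = 141.17%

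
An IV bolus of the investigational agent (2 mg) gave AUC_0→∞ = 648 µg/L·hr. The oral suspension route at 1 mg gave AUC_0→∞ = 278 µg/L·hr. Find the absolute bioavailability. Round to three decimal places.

F = 0.858

F = (AUC_ev / D_ev) / (AUC_iv / D_iv)
  = (278/1) / (648/2)
  = 278 / 324 = 0.8580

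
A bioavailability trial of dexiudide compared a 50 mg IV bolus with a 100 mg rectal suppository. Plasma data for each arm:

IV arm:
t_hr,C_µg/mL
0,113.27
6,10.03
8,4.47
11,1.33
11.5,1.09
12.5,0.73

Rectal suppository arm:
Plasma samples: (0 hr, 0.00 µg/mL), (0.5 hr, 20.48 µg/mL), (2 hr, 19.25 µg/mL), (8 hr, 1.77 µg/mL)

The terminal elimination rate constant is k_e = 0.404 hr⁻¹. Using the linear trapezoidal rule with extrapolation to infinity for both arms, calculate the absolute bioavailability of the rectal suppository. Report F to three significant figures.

Trapezoidal AUC_0→12.5 (IV):
  [0→6]: (113.27+10.03)/2 × 6 = 369.9
  [6→8]: (10.03+4.47)/2 × 2 = 14.5
  [8→11]: (4.47+1.33)/2 × 3 = 8.7
  [11→11.5]: (1.33+1.09)/2 × 0.5 = 0.605
  [11.5→12.5]: (1.09+0.73)/2 × 1 = 0.91
  Sum = 394.615 µg/mL·hr
IV tail: 0.73/0.404 = 1.807; AUC_iv,0→∞ = 394.615 + 1.807 = 396.422 µg/mL·hr
Trapezoidal AUC_0→8 (rectal suppository):
  [0→0.5]: (0.00+20.48)/2 × 0.5 = 5.12
  [0.5→2]: (20.48+19.25)/2 × 1.5 = 29.7975
  [2→8]: (19.25+1.77)/2 × 6 = 63.06
  Sum = 97.9775 µg/mL·hr
rectal suppository tail: 1.77/0.404 = 4.381; AUC_ev,0→∞ = 97.9775 + 4.381 = 102.3585 µg/mL·hr
F = (AUC_ev/D_ev)/(AUC_iv/D_iv) = (102.3585/100)/(396.422/50) = 1.023585/7.92844 = 0.1291

F = 0.129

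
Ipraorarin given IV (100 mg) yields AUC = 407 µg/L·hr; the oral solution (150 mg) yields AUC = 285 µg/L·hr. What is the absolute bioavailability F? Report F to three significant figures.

F = (AUC_ev / D_ev) / (AUC_iv / D_iv)
  = (285/150) / (407/100)
  = 1.9 / 4.07 = 0.4668

F = 0.467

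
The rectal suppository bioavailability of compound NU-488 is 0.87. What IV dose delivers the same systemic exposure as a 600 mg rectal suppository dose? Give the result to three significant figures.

D_iv = 522 mg

Systemic exposure from an extravascular dose = F × D_ev, so the equivalent IV dose is F × D_ev.
D_iv = F × D_ev = 0.87 × 600 = 522 mg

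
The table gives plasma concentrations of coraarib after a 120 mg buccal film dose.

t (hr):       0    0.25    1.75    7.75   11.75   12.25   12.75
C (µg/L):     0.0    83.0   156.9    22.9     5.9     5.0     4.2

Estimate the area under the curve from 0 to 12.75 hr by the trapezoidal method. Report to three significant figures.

AUC = 792 µg/L·hr

Trapezoidal AUC_0→12.75:
  [0→0.25]: (0.0+83.0)/2 × 0.25 = 10.375
  [0.25→1.75]: (83.0+156.9)/2 × 1.5 = 179.925
  [1.75→7.75]: (156.9+22.9)/2 × 6 = 539.4
  [7.75→11.75]: (22.9+5.9)/2 × 4 = 57.6
  [11.75→12.25]: (5.9+5.0)/2 × 0.5 = 2.725
  [12.25→12.75]: (5.0+4.2)/2 × 0.5 = 2.3
  Sum = 792.325 µg/L·hr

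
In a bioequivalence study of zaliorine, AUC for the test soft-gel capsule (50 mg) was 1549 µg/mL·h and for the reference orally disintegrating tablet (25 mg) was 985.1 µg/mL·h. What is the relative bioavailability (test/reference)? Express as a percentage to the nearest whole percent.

F_rel = (AUC_test/D_test) / (AUC_ref/D_ref)
      = (1549/50) / (985.1/25)
      = 30.98 / 39.404 = 0.7862 = 78.62%

F_rel = 79%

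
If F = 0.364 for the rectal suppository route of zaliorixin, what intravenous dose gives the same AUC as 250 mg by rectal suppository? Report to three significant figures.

D_iv = 91.0 mg

Systemic exposure from an extravascular dose = F × D_ev, so the equivalent IV dose is F × D_ev.
D_iv = F × D_ev = 0.364 × 250 = 91 mg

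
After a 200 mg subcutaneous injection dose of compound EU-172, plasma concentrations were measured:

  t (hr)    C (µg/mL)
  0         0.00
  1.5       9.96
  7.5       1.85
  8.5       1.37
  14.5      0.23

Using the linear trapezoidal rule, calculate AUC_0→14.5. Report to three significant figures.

Trapezoidal AUC_0→14.5:
  [0→1.5]: (0.00+9.96)/2 × 1.5 = 7.47
  [1.5→7.5]: (9.96+1.85)/2 × 6 = 35.43
  [7.5→8.5]: (1.85+1.37)/2 × 1 = 1.61
  [8.5→14.5]: (1.37+0.23)/2 × 6 = 4.8
  Sum = 49.31 µg/mL·hr

AUC = 49.3 µg/mL·hr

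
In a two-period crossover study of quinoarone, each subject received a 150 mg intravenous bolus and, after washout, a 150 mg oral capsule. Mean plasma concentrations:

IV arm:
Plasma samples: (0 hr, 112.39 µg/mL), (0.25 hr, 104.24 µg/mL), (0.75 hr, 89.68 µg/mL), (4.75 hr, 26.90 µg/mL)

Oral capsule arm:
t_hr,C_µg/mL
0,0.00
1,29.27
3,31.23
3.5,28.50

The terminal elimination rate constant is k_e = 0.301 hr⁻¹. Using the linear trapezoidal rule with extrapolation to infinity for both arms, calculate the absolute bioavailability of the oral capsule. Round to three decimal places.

F = 0.464

Trapezoidal AUC_0→4.75 (IV):
  [0→0.25]: (112.39+104.24)/2 × 0.25 = 27.07875
  [0.25→0.75]: (104.24+89.68)/2 × 0.5 = 48.48
  [0.75→4.75]: (89.68+26.90)/2 × 4 = 233.16
  Sum = 308.71875 µg/mL·hr
IV tail: 26.90/0.301 = 89.369; AUC_iv,0→∞ = 308.71875 + 89.369 = 398.08775 µg/mL·hr
Trapezoidal AUC_0→3.5 (oral capsule):
  [0→1]: (0.00+29.27)/2 × 1 = 14.635
  [1→3]: (29.27+31.23)/2 × 2 = 60.5
  [3→3.5]: (31.23+28.50)/2 × 0.5 = 14.9325
  Sum = 90.0675 µg/mL·hr
oral capsule tail: 28.50/0.301 = 94.684; AUC_ev,0→∞ = 90.0675 + 94.684 = 184.7515 µg/mL·hr
F = (AUC_ev/D_ev)/(AUC_iv/D_iv) = (184.7515/150)/(398.08775/150) = 1.23168/2.65392 = 0.4641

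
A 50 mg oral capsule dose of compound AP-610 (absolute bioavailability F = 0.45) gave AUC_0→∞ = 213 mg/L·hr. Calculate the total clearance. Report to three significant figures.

CL = F × Dose / AUC_0→∞
   = 0.45 × 50 / 213 = 0.105634 L/hr

CL = 0.106 L/hr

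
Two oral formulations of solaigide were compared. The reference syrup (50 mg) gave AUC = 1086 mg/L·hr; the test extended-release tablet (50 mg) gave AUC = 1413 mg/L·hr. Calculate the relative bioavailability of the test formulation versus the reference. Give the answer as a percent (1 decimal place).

F_rel = (AUC_test/D_test) / (AUC_ref/D_ref)
      = (1413/50) / (1086/50)
      = 28.26 / 21.72 = 1.3011 = 130.11%

F_rel = 130.1%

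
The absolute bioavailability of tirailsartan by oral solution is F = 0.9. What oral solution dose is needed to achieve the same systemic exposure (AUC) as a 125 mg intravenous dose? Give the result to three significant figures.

For equal systemic exposure: F × D_ev = D_iv
D_ev = D_iv / F = 125 / 0.9 = 138.889 mg

D_oral = 139 mg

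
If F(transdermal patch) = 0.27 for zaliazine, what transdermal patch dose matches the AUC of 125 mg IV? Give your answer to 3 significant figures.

D_transdermal = 463 mg

For equal systemic exposure: F × D_ev = D_iv
D_ev = D_iv / F = 125 / 0.27 = 462.963 mg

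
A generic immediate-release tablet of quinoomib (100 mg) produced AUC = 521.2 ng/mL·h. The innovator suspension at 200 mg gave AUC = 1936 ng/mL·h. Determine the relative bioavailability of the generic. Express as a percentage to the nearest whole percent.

F_rel = 54%

F_rel = (AUC_test/D_test) / (AUC_ref/D_ref)
      = (521.2/100) / (1936/200)
      = 5.212 / 9.68 = 0.5384 = 53.84%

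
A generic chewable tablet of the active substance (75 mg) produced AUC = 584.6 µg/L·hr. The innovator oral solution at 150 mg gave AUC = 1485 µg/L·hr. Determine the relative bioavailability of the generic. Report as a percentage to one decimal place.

F_rel = (AUC_test/D_test) / (AUC_ref/D_ref)
      = (584.6/75) / (1485/150)
      = 7.79467 / 9.9 = 0.7873 = 78.73%

F_rel = 78.7%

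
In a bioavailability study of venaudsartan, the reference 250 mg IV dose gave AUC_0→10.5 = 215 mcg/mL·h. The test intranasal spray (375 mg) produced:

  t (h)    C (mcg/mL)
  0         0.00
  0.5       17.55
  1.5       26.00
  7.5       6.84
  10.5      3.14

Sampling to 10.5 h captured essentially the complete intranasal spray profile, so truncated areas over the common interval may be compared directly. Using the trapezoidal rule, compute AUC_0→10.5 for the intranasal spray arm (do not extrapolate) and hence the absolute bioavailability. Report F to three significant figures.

Trapezoidal AUC_0→10.5 (intranasal spray):
  [0→0.5]: (0.00+17.55)/2 × 0.5 = 4.3875
  [0.5→1.5]: (17.55+26.00)/2 × 1 = 21.775
  [1.5→7.5]: (26.00+6.84)/2 × 6 = 98.52
  [7.5→10.5]: (6.84+3.14)/2 × 3 = 14.97
  Sum = 139.6525 mcg/mL·h
F = (AUC_ev/D_ev)/(AUC_iv/D_iv) = (139.6525/375)/(215/250) = 0.372407/0.86 = 0.4330

F = 0.433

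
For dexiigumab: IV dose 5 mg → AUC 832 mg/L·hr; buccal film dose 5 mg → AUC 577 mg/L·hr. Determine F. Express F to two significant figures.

F = (AUC_ev / D_ev) / (AUC_iv / D_iv)
  = (577/5) / (832/5)
  = 115.4 / 166.4 = 0.6935

F = 0.69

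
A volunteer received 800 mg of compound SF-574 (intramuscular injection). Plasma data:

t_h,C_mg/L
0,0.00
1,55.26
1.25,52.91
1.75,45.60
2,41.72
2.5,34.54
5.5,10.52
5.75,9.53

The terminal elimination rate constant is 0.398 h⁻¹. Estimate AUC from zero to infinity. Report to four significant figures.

AUC = 189.8 mg/L·h

Trapezoidal AUC_0→5.75:
  [0→1]: (0.00+55.26)/2 × 1 = 27.63
  [1→1.25]: (55.26+52.91)/2 × 0.25 = 13.52125
  [1.25→1.75]: (52.91+45.60)/2 × 0.5 = 24.6275
  [1.75→2]: (45.60+41.72)/2 × 0.25 = 10.915
  [2→2.5]: (41.72+34.54)/2 × 0.5 = 19.065
  [2.5→5.5]: (34.54+10.52)/2 × 3 = 67.59
  [5.5→5.75]: (10.52+9.53)/2 × 0.25 = 2.50625
  Sum = 165.855 mg/L·h
Extrapolated tail: C_last / k_e = 9.53 / 0.398 = 23.945
AUC_0→∞ = 165.855 + 23.945 = 189.8 mg/L·h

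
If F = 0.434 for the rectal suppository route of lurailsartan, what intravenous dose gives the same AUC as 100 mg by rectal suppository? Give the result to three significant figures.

Systemic exposure from an extravascular dose = F × D_ev, so the equivalent IV dose is F × D_ev.
D_iv = F × D_ev = 0.434 × 100 = 43.4 mg

D_iv = 43.4 mg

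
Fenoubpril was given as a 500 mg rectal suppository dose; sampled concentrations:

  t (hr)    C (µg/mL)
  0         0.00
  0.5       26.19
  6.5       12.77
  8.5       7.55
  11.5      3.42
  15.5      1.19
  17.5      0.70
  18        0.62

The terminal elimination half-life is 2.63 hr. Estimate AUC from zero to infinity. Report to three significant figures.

Trapezoidal AUC_0→18:
  [0→0.5]: (0.00+26.19)/2 × 0.5 = 6.5475
  [0.5→6.5]: (26.19+12.77)/2 × 6 = 116.88
  [6.5→8.5]: (12.77+7.55)/2 × 2 = 20.32
  [8.5→11.5]: (7.55+3.42)/2 × 3 = 16.455
  [11.5→15.5]: (3.42+1.19)/2 × 4 = 9.22
  [15.5→17.5]: (1.19+0.70)/2 × 2 = 1.89
  [17.5→18]: (0.70+0.62)/2 × 0.5 = 0.33
  Sum = 171.6425 µg/mL·hr
k_e = ln2 / t½ = 0.693147 / 2.63 = 0.2636 hr^-1
Extrapolated tail: C_last / k_e = 0.62 / 0.2636 = 2.352
AUC_0→∞ = 171.6425 + 2.352 = 173.9945 µg/mL·hr

AUC = 174 µg/mL·hr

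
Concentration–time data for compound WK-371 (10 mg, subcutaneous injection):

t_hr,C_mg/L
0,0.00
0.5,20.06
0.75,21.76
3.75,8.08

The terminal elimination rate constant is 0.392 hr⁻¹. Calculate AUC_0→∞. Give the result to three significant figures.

AUC = 75.6 mg/L·hr

Trapezoidal AUC_0→3.75:
  [0→0.5]: (0.00+20.06)/2 × 0.5 = 5.015
  [0.5→0.75]: (20.06+21.76)/2 × 0.25 = 5.2275
  [0.75→3.75]: (21.76+8.08)/2 × 3 = 44.76
  Sum = 55.0025 mg/L·hr
Extrapolated tail: C_last / k_e = 8.08 / 0.392 = 20.612
AUC_0→∞ = 55.0025 + 20.612 = 75.6145 mg/L·hr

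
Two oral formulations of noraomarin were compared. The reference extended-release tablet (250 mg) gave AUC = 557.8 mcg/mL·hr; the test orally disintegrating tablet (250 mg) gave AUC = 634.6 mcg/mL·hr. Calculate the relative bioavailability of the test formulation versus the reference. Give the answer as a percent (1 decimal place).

F_rel = 113.8%

F_rel = (AUC_test/D_test) / (AUC_ref/D_ref)
      = (634.6/250) / (557.8/250)
      = 2.5384 / 2.2312 = 1.1377 = 113.77%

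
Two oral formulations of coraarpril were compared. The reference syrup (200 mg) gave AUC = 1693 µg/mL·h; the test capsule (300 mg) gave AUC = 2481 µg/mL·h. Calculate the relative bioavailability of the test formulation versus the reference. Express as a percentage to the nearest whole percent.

F_rel = 98%

F_rel = (AUC_test/D_test) / (AUC_ref/D_ref)
      = (2481/300) / (1693/200)
      = 8.27 / 8.465 = 0.9770 = 97.70%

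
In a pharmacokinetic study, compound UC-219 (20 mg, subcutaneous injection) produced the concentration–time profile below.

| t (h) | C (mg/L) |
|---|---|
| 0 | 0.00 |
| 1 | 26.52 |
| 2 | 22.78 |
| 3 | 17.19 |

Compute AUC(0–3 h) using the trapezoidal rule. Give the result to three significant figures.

AUC = 57.9 mg/L·h

Trapezoidal AUC_0→3:
  [0→1]: (0.00+26.52)/2 × 1 = 13.26
  [1→2]: (26.52+22.78)/2 × 1 = 24.65
  [2→3]: (22.78+17.19)/2 × 1 = 19.985
  Sum = 57.895 mg/L·h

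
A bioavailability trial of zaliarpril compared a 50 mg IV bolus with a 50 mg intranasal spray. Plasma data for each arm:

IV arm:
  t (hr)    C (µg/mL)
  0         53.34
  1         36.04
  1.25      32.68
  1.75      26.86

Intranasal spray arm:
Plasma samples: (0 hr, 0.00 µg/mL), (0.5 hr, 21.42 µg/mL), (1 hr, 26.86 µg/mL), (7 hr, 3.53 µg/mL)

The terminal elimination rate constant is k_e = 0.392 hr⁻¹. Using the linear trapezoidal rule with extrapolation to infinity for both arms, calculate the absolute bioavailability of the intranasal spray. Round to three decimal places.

F = 0.860

Trapezoidal AUC_0→1.75 (IV):
  [0→1]: (53.34+36.04)/2 × 1 = 44.69
  [1→1.25]: (36.04+32.68)/2 × 0.25 = 8.59
  [1.25→1.75]: (32.68+26.86)/2 × 0.5 = 14.885
  Sum = 68.165 µg/mL·hr
IV tail: 26.86/0.392 = 68.520; AUC_iv,0→∞ = 68.165 + 68.520 = 136.685 µg/mL·hr
Trapezoidal AUC_0→7 (intranasal spray):
  [0→0.5]: (0.00+21.42)/2 × 0.5 = 5.355
  [0.5→1]: (21.42+26.86)/2 × 0.5 = 12.07
  [1→7]: (26.86+3.53)/2 × 6 = 91.17
  Sum = 108.595 µg/mL·hr
intranasal spray tail: 3.53/0.392 = 9.005; AUC_ev,0→∞ = 108.595 + 9.005 = 117.6 µg/mL·hr
F = (AUC_ev/D_ev)/(AUC_iv/D_iv) = (117.6/50)/(136.685/50) = 2.352/2.7337 = 0.8604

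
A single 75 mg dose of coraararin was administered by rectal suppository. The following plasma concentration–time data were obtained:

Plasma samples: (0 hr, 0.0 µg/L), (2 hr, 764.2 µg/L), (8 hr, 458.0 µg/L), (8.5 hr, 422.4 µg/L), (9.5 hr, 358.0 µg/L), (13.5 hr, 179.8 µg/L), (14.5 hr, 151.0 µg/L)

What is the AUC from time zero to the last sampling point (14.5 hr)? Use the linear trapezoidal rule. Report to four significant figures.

AUC = 6282 µg/L·hr

Trapezoidal AUC_0→14.5:
  [0→2]: (0.0+764.2)/2 × 2 = 764.2
  [2→8]: (764.2+458.0)/2 × 6 = 3666.6
  [8→8.5]: (458.0+422.4)/2 × 0.5 = 220.1
  [8.5→9.5]: (422.4+358.0)/2 × 1 = 390.2
  [9.5→13.5]: (358.0+179.8)/2 × 4 = 1075.6
  [13.5→14.5]: (179.8+151.0)/2 × 1 = 165.4
  Sum = 6282.1 µg/L·hr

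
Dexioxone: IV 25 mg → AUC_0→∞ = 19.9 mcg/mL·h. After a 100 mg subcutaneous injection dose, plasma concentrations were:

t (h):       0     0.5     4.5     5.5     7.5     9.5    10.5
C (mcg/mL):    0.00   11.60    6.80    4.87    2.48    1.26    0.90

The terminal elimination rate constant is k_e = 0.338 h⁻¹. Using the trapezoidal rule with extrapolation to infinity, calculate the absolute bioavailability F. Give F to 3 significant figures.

F = 0.758

Trapezoidal AUC_0→10.5 (subcutaneous injection):
  [0→0.5]: (0.00+11.60)/2 × 0.5 = 2.9
  [0.5→4.5]: (11.60+6.80)/2 × 4 = 36.8
  [4.5→5.5]: (6.80+4.87)/2 × 1 = 5.835
  [5.5→7.5]: (4.87+2.48)/2 × 2 = 7.35
  [7.5→9.5]: (2.48+1.26)/2 × 2 = 3.74
  [9.5→10.5]: (1.26+0.90)/2 × 1 = 1.08
  Sum = 57.705 mcg/mL·h
Tail: C_last/k_e = 0.90/0.338 = 2.663
AUC_0→∞ (subcutaneous injection) = 57.705 + 2.663 = 60.368 mcg/mL·h
F = (AUC_ev/D_ev)/(AUC_iv/D_iv) = (60.368/100)/(19.9/25) = 0.60368/0.796 = 0.7584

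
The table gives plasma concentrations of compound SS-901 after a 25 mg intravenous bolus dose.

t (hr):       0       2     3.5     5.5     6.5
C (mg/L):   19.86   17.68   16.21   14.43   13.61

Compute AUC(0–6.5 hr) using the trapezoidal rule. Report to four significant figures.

Trapezoidal AUC_0→6.5:
  [0→2]: (19.86+17.68)/2 × 2 = 37.54
  [2→3.5]: (17.68+16.21)/2 × 1.5 = 25.4175
  [3.5→5.5]: (16.21+14.43)/2 × 2 = 30.64
  [5.5→6.5]: (14.43+13.61)/2 × 1 = 14.02
  Sum = 107.6175 mg/L·hr

AUC = 107.6 mg/L·hr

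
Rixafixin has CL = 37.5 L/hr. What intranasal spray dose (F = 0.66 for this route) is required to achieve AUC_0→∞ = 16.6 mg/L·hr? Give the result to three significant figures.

Dose = 943 mg

Dose = CL × AUC_0→∞ / F
     = 37.5 × 16.6 / 0.66 = 943.182 mg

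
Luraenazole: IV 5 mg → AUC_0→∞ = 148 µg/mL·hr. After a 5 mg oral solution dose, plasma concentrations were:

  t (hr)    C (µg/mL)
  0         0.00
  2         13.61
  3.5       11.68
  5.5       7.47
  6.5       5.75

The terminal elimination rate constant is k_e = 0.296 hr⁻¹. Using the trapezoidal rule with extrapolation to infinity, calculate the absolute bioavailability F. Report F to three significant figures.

F = 0.525

Trapezoidal AUC_0→6.5 (oral solution):
  [0→2]: (0.00+13.61)/2 × 2 = 13.61
  [2→3.5]: (13.61+11.68)/2 × 1.5 = 18.9675
  [3.5→5.5]: (11.68+7.47)/2 × 2 = 19.15
  [5.5→6.5]: (7.47+5.75)/2 × 1 = 6.61
  Sum = 58.3375 µg/mL·hr
Tail: C_last/k_e = 5.75/0.296 = 19.426
AUC_0→∞ (oral solution) = 58.3375 + 19.426 = 77.7635 µg/mL·hr
F = (AUC_ev/D_ev)/(AUC_iv/D_iv) = (77.7635/5)/(148/5) = 15.5527/29.6 = 0.5254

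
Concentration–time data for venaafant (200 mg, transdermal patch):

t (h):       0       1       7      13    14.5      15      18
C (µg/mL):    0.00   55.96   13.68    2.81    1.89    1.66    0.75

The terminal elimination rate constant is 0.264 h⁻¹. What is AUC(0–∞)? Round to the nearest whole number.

Trapezoidal AUC_0→18:
  [0→1]: (0.00+55.96)/2 × 1 = 27.98
  [1→7]: (55.96+13.68)/2 × 6 = 208.92
  [7→13]: (13.68+2.81)/2 × 6 = 49.47
  [13→14.5]: (2.81+1.89)/2 × 1.5 = 3.525
  [14.5→15]: (1.89+1.66)/2 × 0.5 = 0.8875
  [15→18]: (1.66+0.75)/2 × 3 = 3.615
  Sum = 294.3975 µg/mL·h
Extrapolated tail: C_last / k_e = 0.75 / 0.264 = 2.841
AUC_0→∞ = 294.3975 + 2.841 = 297.2385 µg/mL·h

AUC = 297 µg/mL·h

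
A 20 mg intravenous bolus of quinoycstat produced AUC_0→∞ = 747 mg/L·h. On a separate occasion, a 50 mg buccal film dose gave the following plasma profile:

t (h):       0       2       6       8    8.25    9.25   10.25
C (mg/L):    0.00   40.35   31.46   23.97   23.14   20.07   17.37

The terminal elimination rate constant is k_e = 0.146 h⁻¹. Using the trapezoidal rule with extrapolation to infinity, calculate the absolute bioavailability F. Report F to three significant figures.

F = 0.217

Trapezoidal AUC_0→10.25 (buccal film):
  [0→2]: (0.00+40.35)/2 × 2 = 40.35
  [2→6]: (40.35+31.46)/2 × 4 = 143.62
  [6→8]: (31.46+23.97)/2 × 2 = 55.43
  [8→8.25]: (23.97+23.14)/2 × 0.25 = 5.88875
  [8.25→9.25]: (23.14+20.07)/2 × 1 = 21.605
  [9.25→10.25]: (20.07+17.37)/2 × 1 = 18.72
  Sum = 285.61375 mg/L·h
Tail: C_last/k_e = 17.37/0.146 = 118.973
AUC_0→∞ (buccal film) = 285.61375 + 118.973 = 404.58675 mg/L·h
F = (AUC_ev/D_ev)/(AUC_iv/D_iv) = (404.58675/50)/(747/20) = 8.091735/37.35 = 0.2166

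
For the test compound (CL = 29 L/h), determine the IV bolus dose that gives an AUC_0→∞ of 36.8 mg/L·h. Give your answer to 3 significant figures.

Dose = 1070 mg

Dose_iv = CL × AUC_0→∞
     = 29 × 36.8 = 1067.2 mg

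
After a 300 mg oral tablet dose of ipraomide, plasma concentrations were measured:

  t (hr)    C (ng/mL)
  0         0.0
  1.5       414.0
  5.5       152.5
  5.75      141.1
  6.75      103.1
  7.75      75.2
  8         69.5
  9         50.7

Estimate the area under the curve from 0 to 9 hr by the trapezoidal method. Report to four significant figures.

Trapezoidal AUC_0→9:
  [0→1.5]: (0.0+414.0)/2 × 1.5 = 310.5
  [1.5→5.5]: (414.0+152.5)/2 × 4 = 1133.0
  [5.5→5.75]: (152.5+141.1)/2 × 0.25 = 36.7
  [5.75→6.75]: (141.1+103.1)/2 × 1 = 122.1
  [6.75→7.75]: (103.1+75.2)/2 × 1 = 89.15
  [7.75→8]: (75.2+69.5)/2 × 0.25 = 18.0875
  [8→9]: (69.5+50.7)/2 × 1 = 60.1
  Sum = 1769.6375 ng/mL·hr

AUC = 1770 ng/mL·hr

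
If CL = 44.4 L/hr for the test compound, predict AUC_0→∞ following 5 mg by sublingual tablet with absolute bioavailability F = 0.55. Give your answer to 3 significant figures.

AUC_0→∞ = F × Dose / CL
        = 0.55 × 5 / 44.4 = 0.0619369 mg/L·hr

AUC = 0.0619 mg/L·hr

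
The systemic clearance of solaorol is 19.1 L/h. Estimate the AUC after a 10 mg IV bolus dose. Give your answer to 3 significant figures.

AUC_0→∞ = Dose_iv / CL
        = 10 / 19.1 = 0.52356 mg/L·h

AUC = 0.524 mg/L·h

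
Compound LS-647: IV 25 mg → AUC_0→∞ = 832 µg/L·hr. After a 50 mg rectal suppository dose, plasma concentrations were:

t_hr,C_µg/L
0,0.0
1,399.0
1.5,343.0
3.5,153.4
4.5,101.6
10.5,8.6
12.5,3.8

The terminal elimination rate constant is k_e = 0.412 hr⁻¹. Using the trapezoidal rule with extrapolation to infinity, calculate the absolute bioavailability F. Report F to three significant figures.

F = 0.818

Trapezoidal AUC_0→12.5 (rectal suppository):
  [0→1]: (0.0+399.0)/2 × 1 = 199.5
  [1→1.5]: (399.0+343.0)/2 × 0.5 = 185.5
  [1.5→3.5]: (343.0+153.4)/2 × 2 = 496.4
  [3.5→4.5]: (153.4+101.6)/2 × 1 = 127.5
  [4.5→10.5]: (101.6+8.6)/2 × 6 = 330.6
  [10.5→12.5]: (8.6+3.8)/2 × 2 = 12.4
  Sum = 1351.9 µg/L·hr
Tail: C_last/k_e = 3.8/0.412 = 9.223
AUC_0→∞ (rectal suppository) = 1351.9 + 9.223 = 1361.123 µg/L·hr
F = (AUC_ev/D_ev)/(AUC_iv/D_iv) = (1361.123/50)/(832/25) = 27.22246/33.28 = 0.8180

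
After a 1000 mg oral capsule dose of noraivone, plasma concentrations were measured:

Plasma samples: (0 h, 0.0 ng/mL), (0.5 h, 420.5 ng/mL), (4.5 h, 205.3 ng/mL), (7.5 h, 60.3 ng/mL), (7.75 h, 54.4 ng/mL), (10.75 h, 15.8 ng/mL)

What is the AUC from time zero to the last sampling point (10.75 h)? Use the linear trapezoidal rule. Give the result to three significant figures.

AUC = 1870 ng/mL·h

Trapezoidal AUC_0→10.75:
  [0→0.5]: (0.0+420.5)/2 × 0.5 = 105.125
  [0.5→4.5]: (420.5+205.3)/2 × 4 = 1251.6
  [4.5→7.5]: (205.3+60.3)/2 × 3 = 398.4
  [7.5→7.75]: (60.3+54.4)/2 × 0.25 = 14.3375
  [7.75→10.75]: (54.4+15.8)/2 × 3 = 105.3
  Sum = 1874.7625 ng/mL·h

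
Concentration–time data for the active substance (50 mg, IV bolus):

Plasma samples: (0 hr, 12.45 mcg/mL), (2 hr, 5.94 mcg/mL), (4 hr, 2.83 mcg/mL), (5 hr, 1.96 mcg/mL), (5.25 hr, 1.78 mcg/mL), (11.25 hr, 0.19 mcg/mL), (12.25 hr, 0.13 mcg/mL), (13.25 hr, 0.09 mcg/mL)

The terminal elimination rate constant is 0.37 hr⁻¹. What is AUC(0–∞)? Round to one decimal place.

AUC = 36.4 mcg/mL·hr

Trapezoidal AUC_0→13.25:
  [0→2]: (12.45+5.94)/2 × 2 = 18.39
  [2→4]: (5.94+2.83)/2 × 2 = 8.77
  [4→5]: (2.83+1.96)/2 × 1 = 2.395
  [5→5.25]: (1.96+1.78)/2 × 0.25 = 0.4675
  [5.25→11.25]: (1.78+0.19)/2 × 6 = 5.91
  [11.25→12.25]: (0.19+0.13)/2 × 1 = 0.16
  [12.25→13.25]: (0.13+0.09)/2 × 1 = 0.11
  Sum = 36.2025 mcg/mL·hr
Extrapolated tail: C_last / k_e = 0.09 / 0.37 = 0.243
AUC_0→∞ = 36.2025 + 0.243 = 36.4455 mcg/mL·hr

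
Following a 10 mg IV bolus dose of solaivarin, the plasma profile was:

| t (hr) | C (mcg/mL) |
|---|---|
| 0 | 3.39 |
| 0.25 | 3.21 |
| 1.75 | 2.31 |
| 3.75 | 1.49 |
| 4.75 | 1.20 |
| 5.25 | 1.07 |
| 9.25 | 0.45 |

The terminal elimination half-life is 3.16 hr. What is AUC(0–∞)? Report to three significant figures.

Trapezoidal AUC_0→9.25:
  [0→0.25]: (3.39+3.21)/2 × 0.25 = 0.825
  [0.25→1.75]: (3.21+2.31)/2 × 1.5 = 4.14
  [1.75→3.75]: (2.31+1.49)/2 × 2 = 3.8
  [3.75→4.75]: (1.49+1.20)/2 × 1 = 1.345
  [4.75→5.25]: (1.20+1.07)/2 × 0.5 = 0.5675
  [5.25→9.25]: (1.07+0.45)/2 × 4 = 3.04
  Sum = 13.7175 mcg/mL·hr
k_e = ln2 / t½ = 0.693147 / 3.16 = 0.2194 hr^-1
Extrapolated tail: C_last / k_e = 0.45 / 0.2194 = 2.051
AUC_0→∞ = 13.7175 + 2.051 = 15.7685 mcg/mL·hr

AUC = 15.8 mcg/mL·hr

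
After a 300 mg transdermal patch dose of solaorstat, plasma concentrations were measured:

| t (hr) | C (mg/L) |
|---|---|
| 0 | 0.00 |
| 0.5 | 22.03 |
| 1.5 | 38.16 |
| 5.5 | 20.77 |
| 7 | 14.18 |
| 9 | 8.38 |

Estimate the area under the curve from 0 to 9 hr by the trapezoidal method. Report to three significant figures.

AUC = 202 mg/L·hr

Trapezoidal AUC_0→9:
  [0→0.5]: (0.00+22.03)/2 × 0.5 = 5.5075
  [0.5→1.5]: (22.03+38.16)/2 × 1 = 30.095
  [1.5→5.5]: (38.16+20.77)/2 × 4 = 117.86
  [5.5→7]: (20.77+14.18)/2 × 1.5 = 26.2125
  [7→9]: (14.18+8.38)/2 × 2 = 22.56
  Sum = 202.235 mg/L·hr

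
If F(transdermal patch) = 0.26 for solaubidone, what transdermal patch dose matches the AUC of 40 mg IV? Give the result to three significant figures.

For equal systemic exposure: F × D_ev = D_iv
D_ev = D_iv / F = 40 / 0.26 = 153.846 mg

D_transdermal = 154 mg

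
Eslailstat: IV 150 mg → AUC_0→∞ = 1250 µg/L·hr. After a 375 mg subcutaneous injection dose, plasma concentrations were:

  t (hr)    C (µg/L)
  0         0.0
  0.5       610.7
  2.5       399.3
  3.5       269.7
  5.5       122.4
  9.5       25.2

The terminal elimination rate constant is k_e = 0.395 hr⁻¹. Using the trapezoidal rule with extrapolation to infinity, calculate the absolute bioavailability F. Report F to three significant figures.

F = 0.719

Trapezoidal AUC_0→9.5 (subcutaneous injection):
  [0→0.5]: (0.0+610.7)/2 × 0.5 = 152.675
  [0.5→2.5]: (610.7+399.3)/2 × 2 = 1010.0
  [2.5→3.5]: (399.3+269.7)/2 × 1 = 334.5
  [3.5→5.5]: (269.7+122.4)/2 × 2 = 392.1
  [5.5→9.5]: (122.4+25.2)/2 × 4 = 295.2
  Sum = 2184.475 µg/L·hr
Tail: C_last/k_e = 25.2/0.395 = 63.797
AUC_0→∞ (subcutaneous injection) = 2184.475 + 63.797 = 2248.272 µg/L·hr
F = (AUC_ev/D_ev)/(AUC_iv/D_iv) = (2248.272/375)/(1250/150) = 5.995392/8.33333 = 0.7194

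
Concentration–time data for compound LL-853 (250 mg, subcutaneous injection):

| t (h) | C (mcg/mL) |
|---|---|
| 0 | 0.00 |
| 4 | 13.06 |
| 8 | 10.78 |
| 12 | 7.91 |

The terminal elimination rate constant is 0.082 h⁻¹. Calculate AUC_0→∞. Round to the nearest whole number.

AUC = 208 mcg/mL·h

Trapezoidal AUC_0→12:
  [0→4]: (0.00+13.06)/2 × 4 = 26.12
  [4→8]: (13.06+10.78)/2 × 4 = 47.68
  [8→12]: (10.78+7.91)/2 × 4 = 37.38
  Sum = 111.18 mcg/mL·h
Extrapolated tail: C_last / k_e = 7.91 / 0.082 = 96.463
AUC_0→∞ = 111.18 + 96.463 = 207.643 mcg/mL·h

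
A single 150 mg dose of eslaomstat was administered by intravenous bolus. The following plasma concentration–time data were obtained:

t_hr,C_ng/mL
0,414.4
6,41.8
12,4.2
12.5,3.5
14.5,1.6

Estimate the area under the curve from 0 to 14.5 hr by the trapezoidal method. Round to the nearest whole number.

Trapezoidal AUC_0→14.5:
  [0→6]: (414.4+41.8)/2 × 6 = 1368.6
  [6→12]: (41.8+4.2)/2 × 6 = 138.0
  [12→12.5]: (4.2+3.5)/2 × 0.5 = 1.925
  [12.5→14.5]: (3.5+1.6)/2 × 2 = 5.1
  Sum = 1513.625 ng/mL·hr

AUC = 1514 ng/mL·hr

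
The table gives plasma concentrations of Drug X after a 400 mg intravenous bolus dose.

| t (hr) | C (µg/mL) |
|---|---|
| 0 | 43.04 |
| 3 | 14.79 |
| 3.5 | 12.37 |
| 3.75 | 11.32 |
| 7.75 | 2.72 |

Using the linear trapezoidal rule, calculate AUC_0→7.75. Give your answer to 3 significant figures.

AUC = 125 µg/mL·hr

Trapezoidal AUC_0→7.75:
  [0→3]: (43.04+14.79)/2 × 3 = 86.745
  [3→3.5]: (14.79+12.37)/2 × 0.5 = 6.79
  [3.5→3.75]: (12.37+11.32)/2 × 0.25 = 2.96125
  [3.75→7.75]: (11.32+2.72)/2 × 4 = 28.08
  Sum = 124.57625 µg/mL·hr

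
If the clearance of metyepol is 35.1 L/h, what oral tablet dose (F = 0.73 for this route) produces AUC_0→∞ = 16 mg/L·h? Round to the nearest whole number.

Dose = 769 mg

Dose = CL × AUC_0→∞ / F
     = 35.1 × 16 / 0.73 = 769.315 mg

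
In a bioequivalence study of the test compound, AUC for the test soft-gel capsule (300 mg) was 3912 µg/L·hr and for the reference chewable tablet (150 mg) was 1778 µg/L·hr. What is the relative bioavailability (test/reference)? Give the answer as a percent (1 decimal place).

F_rel = 110.0%

F_rel = (AUC_test/D_test) / (AUC_ref/D_ref)
      = (3912/300) / (1778/150)
      = 13.04 / 11.8533 = 1.1001 = 110.01%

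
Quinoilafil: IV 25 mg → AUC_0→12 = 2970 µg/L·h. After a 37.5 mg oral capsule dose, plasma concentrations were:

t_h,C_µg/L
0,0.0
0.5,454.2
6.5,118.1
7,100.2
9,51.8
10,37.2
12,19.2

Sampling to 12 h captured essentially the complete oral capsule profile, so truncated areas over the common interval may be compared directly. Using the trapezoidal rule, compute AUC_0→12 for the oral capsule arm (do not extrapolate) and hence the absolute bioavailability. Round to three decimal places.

F = 0.480

Trapezoidal AUC_0→12 (oral capsule):
  [0→0.5]: (0.0+454.2)/2 × 0.5 = 113.55
  [0.5→6.5]: (454.2+118.1)/2 × 6 = 1716.9
  [6.5→7]: (118.1+100.2)/2 × 0.5 = 54.575
  [7→9]: (100.2+51.8)/2 × 2 = 152.0
  [9→10]: (51.8+37.2)/2 × 1 = 44.5
  [10→12]: (37.2+19.2)/2 × 2 = 56.4
  Sum = 2137.925 µg/L·h
F = (AUC_ev/D_ev)/(AUC_iv/D_iv) = (2137.925/37.5)/(2970/25) = 57.0113/118.8 = 0.4799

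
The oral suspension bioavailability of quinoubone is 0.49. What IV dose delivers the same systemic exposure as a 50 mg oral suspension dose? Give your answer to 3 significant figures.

Systemic exposure from an extravascular dose = F × D_ev, so the equivalent IV dose is F × D_ev.
D_iv = F × D_ev = 0.49 × 50 = 24.5 mg

D_iv = 24.5 mg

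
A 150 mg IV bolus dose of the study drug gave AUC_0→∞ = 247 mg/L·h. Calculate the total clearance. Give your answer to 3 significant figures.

CL = Dose_iv / AUC_0→∞
   = 150 / 247 = 0.607287 L/h

CL = 0.607 L/h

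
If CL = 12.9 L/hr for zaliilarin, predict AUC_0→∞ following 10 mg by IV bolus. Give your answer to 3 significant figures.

AUC = 0.775 mg/L·hr

AUC_0→∞ = Dose_iv / CL
        = 10 / 12.9 = 0.775194 mg/L·hr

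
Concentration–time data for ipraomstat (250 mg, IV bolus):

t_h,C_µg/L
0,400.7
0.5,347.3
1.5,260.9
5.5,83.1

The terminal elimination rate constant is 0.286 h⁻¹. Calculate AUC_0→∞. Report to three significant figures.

Trapezoidal AUC_0→5.5:
  [0→0.5]: (400.7+347.3)/2 × 0.5 = 187.0
  [0.5→1.5]: (347.3+260.9)/2 × 1 = 304.1
  [1.5→5.5]: (260.9+83.1)/2 × 4 = 688.0
  Sum = 1179.1 µg/L·h
Extrapolated tail: C_last / k_e = 83.1 / 0.286 = 290.559
AUC_0→∞ = 1179.1 + 290.559 = 1469.659 µg/L·h

AUC = 1470 µg/L·h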